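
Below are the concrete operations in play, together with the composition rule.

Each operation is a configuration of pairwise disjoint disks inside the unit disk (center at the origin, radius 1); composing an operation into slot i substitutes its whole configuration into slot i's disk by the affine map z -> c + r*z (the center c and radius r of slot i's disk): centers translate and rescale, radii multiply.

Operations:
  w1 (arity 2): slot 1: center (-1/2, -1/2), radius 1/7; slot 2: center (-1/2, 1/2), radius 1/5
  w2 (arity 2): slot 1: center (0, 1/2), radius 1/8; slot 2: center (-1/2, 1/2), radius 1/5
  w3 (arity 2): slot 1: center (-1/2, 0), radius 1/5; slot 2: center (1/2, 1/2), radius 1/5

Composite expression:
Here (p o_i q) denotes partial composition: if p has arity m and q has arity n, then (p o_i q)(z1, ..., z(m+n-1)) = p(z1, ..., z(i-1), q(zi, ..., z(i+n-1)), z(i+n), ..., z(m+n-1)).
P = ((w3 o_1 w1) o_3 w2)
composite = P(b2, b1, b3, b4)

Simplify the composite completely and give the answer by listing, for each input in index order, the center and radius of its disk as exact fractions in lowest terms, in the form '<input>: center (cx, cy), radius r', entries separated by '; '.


b1: center (-3/5, 1/10), radius 1/25; b2: center (-3/5, -1/10), radius 1/35; b3: center (1/2, 3/5), radius 1/40; b4: center (2/5, 3/5), radius 1/25

Below w3, radii multiply path by path; the b-disk centers shift.
input b2: composing its 2 substitution steps yields center (-3/5, -1/10), radius 1/35
input b1: composing its 2 substitution steps yields center (-3/5, 1/10), radius 1/25
input b3: composing its 2 substitution steps yields center (1/2, 3/5), radius 1/40
input b4: composing its 2 substitution steps yields center (2/5, 3/5), radius 1/25


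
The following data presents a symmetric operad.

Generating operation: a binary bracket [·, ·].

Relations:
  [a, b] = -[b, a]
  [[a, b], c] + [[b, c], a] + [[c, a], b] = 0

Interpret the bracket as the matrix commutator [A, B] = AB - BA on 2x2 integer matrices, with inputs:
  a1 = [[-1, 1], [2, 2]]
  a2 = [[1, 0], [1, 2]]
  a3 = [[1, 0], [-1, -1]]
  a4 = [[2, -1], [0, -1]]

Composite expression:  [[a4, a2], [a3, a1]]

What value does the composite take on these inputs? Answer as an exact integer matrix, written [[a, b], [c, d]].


[[7, -2], [-8, -7]]

[a4, a2] = [[-1, -1], [-3, 1]]
[a3, a1] = [[1, 2], [-1, -1]]
[[a4, a2], [a3, a1]] = [[7, -2], [-8, -7]]


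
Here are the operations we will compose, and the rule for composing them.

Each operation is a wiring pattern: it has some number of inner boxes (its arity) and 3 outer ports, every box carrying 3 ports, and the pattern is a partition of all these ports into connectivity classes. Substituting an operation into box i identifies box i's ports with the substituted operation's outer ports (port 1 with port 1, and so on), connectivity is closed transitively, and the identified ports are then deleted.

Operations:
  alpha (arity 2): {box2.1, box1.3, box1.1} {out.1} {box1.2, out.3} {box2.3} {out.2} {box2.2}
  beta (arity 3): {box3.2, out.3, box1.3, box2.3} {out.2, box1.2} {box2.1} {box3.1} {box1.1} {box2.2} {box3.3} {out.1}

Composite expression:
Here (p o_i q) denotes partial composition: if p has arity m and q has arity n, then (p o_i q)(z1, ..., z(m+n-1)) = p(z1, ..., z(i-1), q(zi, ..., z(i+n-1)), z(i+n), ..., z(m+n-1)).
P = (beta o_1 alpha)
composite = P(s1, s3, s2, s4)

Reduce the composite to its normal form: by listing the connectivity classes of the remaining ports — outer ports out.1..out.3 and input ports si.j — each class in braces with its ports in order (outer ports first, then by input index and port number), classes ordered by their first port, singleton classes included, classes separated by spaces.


{out.1} {out.2} {out.3, s1.2, s2.3, s4.2} {s1.1, s1.3, s3.1} {s2.1} {s2.2} {s3.2} {s3.3} {s4.1} {s4.3}


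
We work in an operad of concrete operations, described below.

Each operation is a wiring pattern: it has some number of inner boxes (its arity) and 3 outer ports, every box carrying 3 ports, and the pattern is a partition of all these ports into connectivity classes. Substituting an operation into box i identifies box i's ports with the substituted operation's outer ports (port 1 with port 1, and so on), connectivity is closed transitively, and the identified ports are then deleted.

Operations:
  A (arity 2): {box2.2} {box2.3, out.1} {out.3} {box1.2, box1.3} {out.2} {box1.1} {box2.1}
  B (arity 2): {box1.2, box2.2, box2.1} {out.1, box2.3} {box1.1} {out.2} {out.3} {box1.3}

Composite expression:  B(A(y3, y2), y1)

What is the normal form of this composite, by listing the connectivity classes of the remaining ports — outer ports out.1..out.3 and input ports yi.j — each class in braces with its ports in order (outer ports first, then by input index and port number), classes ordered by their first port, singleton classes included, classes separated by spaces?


{out.1, y1.3} {out.2} {out.3} {y1.1, y1.2} {y2.1} {y2.2} {y2.3} {y3.1} {y3.2, y3.3}

Reachability decides: close wires over B-identified ports.
the subtree at A composes to {out.1, y2.3} {out.2} {out.3} {y2.1} {y2.2} {y3.1} {y3.2, y3.3} on (y3, y2); out.j = own outer ports
the subtree at B composes to {out.1, y1.3} {out.2} {out.3} {y1.1, y1.2} {y2.1} {y2.2} {y2.3} {y3.1} {y3.2, y3.3} on (y3, y2, y1); out.j = own outer ports


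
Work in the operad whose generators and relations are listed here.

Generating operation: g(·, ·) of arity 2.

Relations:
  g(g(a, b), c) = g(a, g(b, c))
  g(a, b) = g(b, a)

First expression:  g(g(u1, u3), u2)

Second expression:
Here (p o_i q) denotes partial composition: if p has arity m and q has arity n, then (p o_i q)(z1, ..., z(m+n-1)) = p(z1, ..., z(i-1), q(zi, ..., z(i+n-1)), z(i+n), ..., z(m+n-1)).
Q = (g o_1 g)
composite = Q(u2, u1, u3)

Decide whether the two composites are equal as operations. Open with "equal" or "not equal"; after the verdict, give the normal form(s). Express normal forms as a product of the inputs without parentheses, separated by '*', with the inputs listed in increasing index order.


equal: each reduces to u1 * u2 * u3

The first expression, normalized: u1 * u2 * u3
The second expression, normalized: u1 * u2 * u3
Identical normal forms: equal.


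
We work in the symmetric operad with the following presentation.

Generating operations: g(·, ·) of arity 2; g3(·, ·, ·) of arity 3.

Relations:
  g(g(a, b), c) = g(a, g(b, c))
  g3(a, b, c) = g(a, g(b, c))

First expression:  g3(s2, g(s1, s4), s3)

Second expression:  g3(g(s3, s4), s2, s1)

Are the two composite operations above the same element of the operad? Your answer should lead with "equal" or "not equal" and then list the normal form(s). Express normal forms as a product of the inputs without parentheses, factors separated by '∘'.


not equal: they reduce to s2 ∘ s1 ∘ s4 ∘ s3 and s3 ∘ s4 ∘ s2 ∘ s1


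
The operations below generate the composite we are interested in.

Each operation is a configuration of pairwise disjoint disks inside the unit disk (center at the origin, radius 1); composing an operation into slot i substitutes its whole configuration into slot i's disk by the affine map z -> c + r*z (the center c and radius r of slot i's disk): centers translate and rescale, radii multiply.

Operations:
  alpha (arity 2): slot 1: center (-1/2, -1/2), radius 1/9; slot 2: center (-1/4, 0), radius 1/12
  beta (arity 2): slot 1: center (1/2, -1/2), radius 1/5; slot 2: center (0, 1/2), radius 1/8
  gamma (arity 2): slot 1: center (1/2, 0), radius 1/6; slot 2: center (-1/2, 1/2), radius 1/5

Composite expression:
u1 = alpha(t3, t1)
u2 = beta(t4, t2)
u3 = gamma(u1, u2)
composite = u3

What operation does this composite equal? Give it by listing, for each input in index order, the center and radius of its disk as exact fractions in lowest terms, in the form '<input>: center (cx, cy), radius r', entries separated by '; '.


t1: center (11/24, 0), radius 1/72; t2: center (-1/2, 3/5), radius 1/40; t3: center (5/12, -1/12), radius 1/54; t4: center (-2/5, 2/5), radius 1/25

Affine substitution under gamma: radii multiply and t-centers shift.
tracing t3 down its 2-map path: center (5/12, -1/12), radius 1/54
tracing t1 down its 2-map path: center (11/24, 0), radius 1/72
tracing t4 down its 2-map path: center (-2/5, 2/5), radius 1/25
tracing t2 down its 2-map path: center (-1/2, 3/5), radius 1/40


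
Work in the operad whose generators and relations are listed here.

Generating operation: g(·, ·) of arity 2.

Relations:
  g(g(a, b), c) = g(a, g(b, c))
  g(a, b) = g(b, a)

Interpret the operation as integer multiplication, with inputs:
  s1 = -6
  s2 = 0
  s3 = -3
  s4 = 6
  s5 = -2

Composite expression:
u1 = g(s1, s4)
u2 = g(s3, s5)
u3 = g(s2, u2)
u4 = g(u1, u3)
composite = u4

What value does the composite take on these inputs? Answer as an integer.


0

g(s1, s4) = -36
g(s3, s5) = 6
g(s2, g(s3, s5)) = 0
g(g(s1, s4), g(s2, g(s3, s5))) = 0


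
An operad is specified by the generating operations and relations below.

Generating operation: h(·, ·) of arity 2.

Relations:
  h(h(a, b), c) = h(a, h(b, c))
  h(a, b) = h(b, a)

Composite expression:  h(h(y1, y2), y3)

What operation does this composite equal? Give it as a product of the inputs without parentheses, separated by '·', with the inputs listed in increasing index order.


y1 · y2 · y3

Any arrangement under h is one operation, so sort the y-inputs.
h(y1, y2) linearizes to y1 · y2
h(h(y1, y2), y3) linearizes to y1 · y2 · y3
rearranged into index order: y1 · y2 · y3


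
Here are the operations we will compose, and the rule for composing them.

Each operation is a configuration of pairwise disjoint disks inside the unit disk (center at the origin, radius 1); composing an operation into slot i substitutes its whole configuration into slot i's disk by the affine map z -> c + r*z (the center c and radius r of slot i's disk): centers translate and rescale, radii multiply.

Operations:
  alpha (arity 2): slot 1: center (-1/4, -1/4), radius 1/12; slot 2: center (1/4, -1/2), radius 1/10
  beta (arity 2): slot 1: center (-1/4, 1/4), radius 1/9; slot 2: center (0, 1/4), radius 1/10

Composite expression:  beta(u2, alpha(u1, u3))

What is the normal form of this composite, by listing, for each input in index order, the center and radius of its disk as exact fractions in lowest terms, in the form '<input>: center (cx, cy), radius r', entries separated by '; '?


u1: center (-1/40, 9/40), radius 1/120; u2: center (-1/4, 1/4), radius 1/9; u3: center (1/40, 1/5), radius 1/100

Below beta, radii multiply path by path; the u-disk centers shift.
tracing u2 down its 1-map path: center (-1/4, 1/4), radius 1/9
tracing u1 down its 2-map path: center (-1/40, 9/40), radius 1/120
tracing u3 down its 2-map path: center (1/40, 1/5), radius 1/100


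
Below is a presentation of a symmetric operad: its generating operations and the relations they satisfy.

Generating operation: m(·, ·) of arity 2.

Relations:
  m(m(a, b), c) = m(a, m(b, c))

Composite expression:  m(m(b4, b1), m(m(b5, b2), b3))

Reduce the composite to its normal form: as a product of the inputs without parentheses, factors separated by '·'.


b4 · b1 · b5 · b2 · b3

The m-tree's shape is irrelevant; the b-reading-order decides.
m(b4, b1) flattens to b4 · b1
m(b5, b2) flattens to b5 · b2
m(m(b5, b2), b3) flattens to b5 · b2 · b3
m(m(b4, b1), m(m(b5, b2), b3)) flattens to b4 · b1 · b5 · b2 · b3


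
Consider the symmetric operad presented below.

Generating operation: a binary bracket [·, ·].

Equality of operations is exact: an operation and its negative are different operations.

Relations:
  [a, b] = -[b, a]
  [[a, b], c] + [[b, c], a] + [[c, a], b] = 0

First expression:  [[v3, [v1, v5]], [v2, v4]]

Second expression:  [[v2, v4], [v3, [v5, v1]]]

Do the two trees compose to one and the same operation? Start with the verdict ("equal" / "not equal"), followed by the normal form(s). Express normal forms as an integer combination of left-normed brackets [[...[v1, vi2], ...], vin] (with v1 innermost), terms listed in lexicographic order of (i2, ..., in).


The first expression, normalized: -[[[[v1, v5], v3], v2], v4] + [[[[v1, v5], v3], v4], v2]
The second expression, normalized: -[[[[v1, v5], v3], v2], v4] + [[[[v1, v5], v3], v4], v2]
Identical normal forms: equal.

equal: each reduces to -[[[[v1, v5], v3], v2], v4] + [[[[v1, v5], v3], v4], v2]


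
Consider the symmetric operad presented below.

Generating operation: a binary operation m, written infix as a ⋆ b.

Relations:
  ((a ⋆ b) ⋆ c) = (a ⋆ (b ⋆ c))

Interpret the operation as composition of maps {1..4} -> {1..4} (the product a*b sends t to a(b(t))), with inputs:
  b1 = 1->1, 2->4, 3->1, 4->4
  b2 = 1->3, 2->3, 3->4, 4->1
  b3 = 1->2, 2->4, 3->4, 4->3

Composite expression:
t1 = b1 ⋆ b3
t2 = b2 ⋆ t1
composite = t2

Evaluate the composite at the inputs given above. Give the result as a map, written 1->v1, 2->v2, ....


(b1 ⋆ b3) = 1->4, 2->4, 3->4, 4->1
(b2 ⋆ (b1 ⋆ b3)) = 1->1, 2->1, 3->1, 4->3

1->1, 2->1, 3->1, 4->3


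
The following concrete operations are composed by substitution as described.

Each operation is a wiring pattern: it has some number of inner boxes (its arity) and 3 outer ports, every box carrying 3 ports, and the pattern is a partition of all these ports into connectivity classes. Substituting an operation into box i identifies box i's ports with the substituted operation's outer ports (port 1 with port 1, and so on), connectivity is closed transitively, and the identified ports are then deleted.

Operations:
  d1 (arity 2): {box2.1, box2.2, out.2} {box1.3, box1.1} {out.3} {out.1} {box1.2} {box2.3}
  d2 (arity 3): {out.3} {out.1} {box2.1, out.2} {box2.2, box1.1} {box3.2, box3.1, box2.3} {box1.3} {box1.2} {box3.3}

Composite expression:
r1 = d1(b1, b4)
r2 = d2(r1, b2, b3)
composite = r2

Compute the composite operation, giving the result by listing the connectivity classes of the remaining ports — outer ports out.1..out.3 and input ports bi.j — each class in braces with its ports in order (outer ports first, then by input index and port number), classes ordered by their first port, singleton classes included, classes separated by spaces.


{out.1} {out.2, b2.1} {out.3} {b1.1, b1.3} {b1.2} {b2.2} {b2.3, b3.1, b3.2} {b3.3} {b4.1, b4.2} {b4.3}

Substituting into d2 glues patterns; closure does the rest.
through d1, on inputs (b1, b4): {out.1} {out.2, b4.1, b4.2} {out.3} {b1.1, b1.3} {b1.2} {b4.3} (out.j = stage outer ports)
through d2, on inputs (b1, b4, b2, b3): {out.1} {out.2, b2.1} {out.3} {b1.1, b1.3} {b1.2} {b2.2} {b2.3, b3.1, b3.2} {b3.3} {b4.1, b4.2} {b4.3} (out.j = stage outer ports)


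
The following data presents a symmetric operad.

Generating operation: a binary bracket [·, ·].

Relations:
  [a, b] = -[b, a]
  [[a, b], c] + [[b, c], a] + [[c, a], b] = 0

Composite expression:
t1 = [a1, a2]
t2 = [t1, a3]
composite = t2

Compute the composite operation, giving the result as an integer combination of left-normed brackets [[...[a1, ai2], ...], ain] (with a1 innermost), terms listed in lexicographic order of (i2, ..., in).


[[a1, a2], a3]

Expand each bracket as ab - ba; the a1-initial words give the coefficients.
Composite bracket: [[a1, a2], a3]
Full expansion: 4 signed words from ab - ba (2^2 = 4).
The a1-initial words carry the normal form:
  word a1a2a3 has sign +1, contributing +[[a1, a2], a3]


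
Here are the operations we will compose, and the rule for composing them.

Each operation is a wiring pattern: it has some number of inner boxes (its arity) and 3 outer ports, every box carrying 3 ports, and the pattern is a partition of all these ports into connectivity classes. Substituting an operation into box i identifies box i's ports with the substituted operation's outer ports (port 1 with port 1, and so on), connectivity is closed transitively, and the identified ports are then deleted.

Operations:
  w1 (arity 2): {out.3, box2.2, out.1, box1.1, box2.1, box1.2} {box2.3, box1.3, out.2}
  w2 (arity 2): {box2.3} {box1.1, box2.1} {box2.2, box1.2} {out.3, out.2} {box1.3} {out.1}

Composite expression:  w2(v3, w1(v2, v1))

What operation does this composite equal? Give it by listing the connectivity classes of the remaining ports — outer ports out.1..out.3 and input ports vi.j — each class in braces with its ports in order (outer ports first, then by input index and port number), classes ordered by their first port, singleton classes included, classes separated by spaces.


Treat the ports identified at w2 as solder joints: merge, then drop.
the subtree at w1 composes to {out.1, out.3, v1.1, v1.2, v2.1, v2.2} {out.2, v1.3, v2.3} on (v2, v1); out.j = own outer ports
the subtree at w2 composes to {out.1} {out.2, out.3} {v1.1, v1.2, v2.1, v2.2, v3.1} {v1.3, v2.3, v3.2} {v3.3} on (v3, v2, v1); out.j = own outer ports

{out.1} {out.2, out.3} {v1.1, v1.2, v2.1, v2.2, v3.1} {v1.3, v2.3, v3.2} {v3.3}


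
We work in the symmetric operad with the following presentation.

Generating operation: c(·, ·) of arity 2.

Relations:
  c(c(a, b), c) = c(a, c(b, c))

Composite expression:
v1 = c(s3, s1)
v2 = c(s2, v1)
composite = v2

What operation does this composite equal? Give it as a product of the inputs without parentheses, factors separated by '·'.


s2 · s3 · s1

Every regrouping of c is equal, so read the s-inputs in written order.
c(s3, s1) spells out as s3 · s1
c(s2, c(s3, s1)) spells out as s2 · s3 · s1


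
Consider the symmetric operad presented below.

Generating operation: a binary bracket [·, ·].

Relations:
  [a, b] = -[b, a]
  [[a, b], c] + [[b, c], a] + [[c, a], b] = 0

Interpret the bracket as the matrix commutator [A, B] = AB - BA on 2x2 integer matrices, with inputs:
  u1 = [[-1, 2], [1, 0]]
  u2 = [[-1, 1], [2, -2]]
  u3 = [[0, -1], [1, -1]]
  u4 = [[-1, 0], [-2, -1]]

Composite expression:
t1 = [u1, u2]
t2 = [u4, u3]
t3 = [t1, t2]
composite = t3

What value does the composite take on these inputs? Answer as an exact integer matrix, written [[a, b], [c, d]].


[[6, -12], [0, -6]]

[u1, u2] = [[3, -3], [3, -3]]
[u4, u3] = [[-2, 0], [-2, 2]]
[[u1, u2], [u4, u3]] = [[6, -12], [0, -6]]


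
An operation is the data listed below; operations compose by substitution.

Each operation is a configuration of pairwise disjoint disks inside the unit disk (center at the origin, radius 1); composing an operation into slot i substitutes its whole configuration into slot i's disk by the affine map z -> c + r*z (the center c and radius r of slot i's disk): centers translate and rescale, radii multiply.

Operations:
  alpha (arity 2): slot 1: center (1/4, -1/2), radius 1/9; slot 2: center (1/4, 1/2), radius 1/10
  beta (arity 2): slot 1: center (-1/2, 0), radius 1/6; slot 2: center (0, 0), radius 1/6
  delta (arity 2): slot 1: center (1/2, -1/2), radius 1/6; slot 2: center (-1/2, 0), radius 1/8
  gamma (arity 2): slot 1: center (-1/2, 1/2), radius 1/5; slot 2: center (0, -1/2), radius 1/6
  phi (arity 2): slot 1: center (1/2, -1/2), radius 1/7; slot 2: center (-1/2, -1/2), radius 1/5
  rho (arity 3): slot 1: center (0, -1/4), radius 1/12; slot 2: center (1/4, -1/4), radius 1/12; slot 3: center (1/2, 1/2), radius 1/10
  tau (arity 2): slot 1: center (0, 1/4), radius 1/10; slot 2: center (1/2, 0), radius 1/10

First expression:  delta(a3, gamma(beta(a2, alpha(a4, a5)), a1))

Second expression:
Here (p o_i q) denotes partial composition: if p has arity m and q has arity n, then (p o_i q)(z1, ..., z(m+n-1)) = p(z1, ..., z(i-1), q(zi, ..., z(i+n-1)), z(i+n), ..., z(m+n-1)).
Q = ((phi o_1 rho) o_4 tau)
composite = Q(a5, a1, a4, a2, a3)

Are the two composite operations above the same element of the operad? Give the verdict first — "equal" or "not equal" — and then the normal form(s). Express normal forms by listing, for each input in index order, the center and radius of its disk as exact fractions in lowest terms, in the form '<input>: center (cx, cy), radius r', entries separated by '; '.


not equal; the first gives a1: center (-1/2, -1/16), radius 1/48; a2: center (-23/40, 1/16), radius 1/240; a3: center (1/2, -1/2), radius 1/6; a4: center (-539/960, 29/480), radius 1/2160; a5: center (-539/960, 31/480), radius 1/2400 and the second a1: center (15/28, -15/28), radius 1/84; a2: center (-1/2, -9/20), radius 1/50; a3: center (-2/5, -1/2), radius 1/50; a4: center (4/7, -3/7), radius 1/70; a5: center (1/2, -15/28), radius 1/84

The first composite normalizes to a1: center (-1/2, -1/16), radius 1/48; a2: center (-23/40, 1/16), radius 1/240; a3: center (1/2, -1/2), radius 1/6; a4: center (-539/960, 29/480), radius 1/2160; a5: center (-539/960, 31/480), radius 1/2400
The second composite normalizes to a1: center (15/28, -15/28), radius 1/84; a2: center (-1/2, -9/20), radius 1/50; a3: center (-2/5, -1/2), radius 1/50; a4: center (4/7, -3/7), radius 1/70; a5: center (1/2, -15/28), radius 1/84
Different reductions; not equal.


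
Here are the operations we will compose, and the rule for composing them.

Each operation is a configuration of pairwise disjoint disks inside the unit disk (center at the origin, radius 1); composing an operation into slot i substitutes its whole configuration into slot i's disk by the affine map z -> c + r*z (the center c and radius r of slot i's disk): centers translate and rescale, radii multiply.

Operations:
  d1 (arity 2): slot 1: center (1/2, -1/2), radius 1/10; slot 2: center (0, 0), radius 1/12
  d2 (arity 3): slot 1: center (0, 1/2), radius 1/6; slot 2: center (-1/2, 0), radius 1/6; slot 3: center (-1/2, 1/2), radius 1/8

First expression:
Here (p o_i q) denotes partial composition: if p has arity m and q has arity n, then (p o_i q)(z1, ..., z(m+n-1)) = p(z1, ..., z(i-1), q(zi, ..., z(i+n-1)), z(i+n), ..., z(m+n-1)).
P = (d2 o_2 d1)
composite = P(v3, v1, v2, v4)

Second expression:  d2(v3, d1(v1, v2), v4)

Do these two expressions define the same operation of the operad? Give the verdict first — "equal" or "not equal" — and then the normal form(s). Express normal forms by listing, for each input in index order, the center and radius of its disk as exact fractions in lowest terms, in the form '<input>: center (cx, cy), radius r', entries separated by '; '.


equal: each reduces to v1: center (-5/12, -1/12), radius 1/60; v2: center (-1/2, 0), radius 1/72; v3: center (0, 1/2), radius 1/6; v4: center (-1/2, 1/2), radius 1/8

Normal form of the first expression: v1: center (-5/12, -1/12), radius 1/60; v2: center (-1/2, 0), radius 1/72; v3: center (0, 1/2), radius 1/6; v4: center (-1/2, 1/2), radius 1/8
Normal form of the second expression: v1: center (-5/12, -1/12), radius 1/60; v2: center (-1/2, 0), radius 1/72; v3: center (0, 1/2), radius 1/6; v4: center (-1/2, 1/2), radius 1/8
One common form — equal.


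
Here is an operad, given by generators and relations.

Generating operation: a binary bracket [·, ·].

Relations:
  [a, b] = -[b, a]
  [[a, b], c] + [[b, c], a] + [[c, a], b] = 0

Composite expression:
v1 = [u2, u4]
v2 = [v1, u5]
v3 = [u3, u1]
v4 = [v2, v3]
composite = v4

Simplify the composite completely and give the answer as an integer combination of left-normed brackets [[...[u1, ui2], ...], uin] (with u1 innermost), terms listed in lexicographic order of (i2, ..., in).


In the tensor algebra, words opening u1 carry the u1-anchored form.
Composite bracket: [[[u2, u4], u5], [u3, u1]]
The bracket unfolds into 16 signed words via [a, b] = ab - ba (2^4 = 16).
Collect the words opening with u1:
  the word u1u3u2u4u5 carries sign +1 and contributes +[[[[u1, u3], u2], u4], u5]
  the word u1u3u4u2u5 carries sign -1 and contributes -[[[[u1, u3], u4], u2], u5]
  the word u1u3u5u2u4 carries sign -1 and contributes -[[[[u1, u3], u5], u2], u4]
  the word u1u3u5u4u2 carries sign +1 and contributes +[[[[u1, u3], u5], u4], u2]

[[[[u1, u3], u2], u4], u5] - [[[[u1, u3], u4], u2], u5] - [[[[u1, u3], u5], u2], u4] + [[[[u1, u3], u5], u4], u2]


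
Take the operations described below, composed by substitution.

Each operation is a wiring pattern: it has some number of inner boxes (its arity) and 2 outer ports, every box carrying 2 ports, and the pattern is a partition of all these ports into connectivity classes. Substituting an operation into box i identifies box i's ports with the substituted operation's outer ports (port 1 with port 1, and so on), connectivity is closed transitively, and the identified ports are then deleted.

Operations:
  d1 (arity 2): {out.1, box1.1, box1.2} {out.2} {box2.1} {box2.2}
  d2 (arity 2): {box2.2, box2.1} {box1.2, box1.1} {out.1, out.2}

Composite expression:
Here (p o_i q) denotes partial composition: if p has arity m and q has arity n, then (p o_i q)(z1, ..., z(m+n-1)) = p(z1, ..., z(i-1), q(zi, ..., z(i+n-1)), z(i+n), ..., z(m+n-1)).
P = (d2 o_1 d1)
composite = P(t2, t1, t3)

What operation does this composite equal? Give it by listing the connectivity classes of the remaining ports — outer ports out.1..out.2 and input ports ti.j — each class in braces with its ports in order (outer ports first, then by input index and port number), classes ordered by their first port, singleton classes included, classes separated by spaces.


Reachability decides: close wires over d2-identified ports.
composing d1 on (t2, t1), with out.j its own outer ports: {out.1, t2.1, t2.2} {out.2} {t1.1} {t1.2}
composing d2 on (t2, t1, t3), with out.j its own outer ports: {out.1, out.2} {t1.1} {t1.2} {t2.1, t2.2} {t3.1, t3.2}

{out.1, out.2} {t1.1} {t1.2} {t2.1, t2.2} {t3.1, t3.2}


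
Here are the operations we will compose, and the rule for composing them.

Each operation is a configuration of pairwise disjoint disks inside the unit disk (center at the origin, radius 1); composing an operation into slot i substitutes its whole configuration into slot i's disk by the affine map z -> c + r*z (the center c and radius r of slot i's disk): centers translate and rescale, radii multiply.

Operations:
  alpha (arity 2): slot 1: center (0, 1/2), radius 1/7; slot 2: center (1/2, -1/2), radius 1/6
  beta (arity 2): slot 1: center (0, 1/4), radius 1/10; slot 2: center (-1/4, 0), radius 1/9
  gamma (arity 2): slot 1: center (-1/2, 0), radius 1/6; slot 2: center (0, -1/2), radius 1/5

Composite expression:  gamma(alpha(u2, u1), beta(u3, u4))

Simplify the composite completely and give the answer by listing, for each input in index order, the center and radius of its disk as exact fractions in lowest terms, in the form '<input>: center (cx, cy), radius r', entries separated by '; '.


Affine substitution under gamma: radii multiply and u-centers shift.
u2: after 2 affine steps, its disk has center (-1/2, 1/12), radius 1/42
u1: after 2 affine steps, its disk has center (-5/12, -1/12), radius 1/36
u3: after 2 affine steps, its disk has center (0, -9/20), radius 1/50
u4: after 2 affine steps, its disk has center (-1/20, -1/2), radius 1/45

u1: center (-5/12, -1/12), radius 1/36; u2: center (-1/2, 1/12), radius 1/42; u3: center (0, -9/20), radius 1/50; u4: center (-1/20, -1/2), radius 1/45


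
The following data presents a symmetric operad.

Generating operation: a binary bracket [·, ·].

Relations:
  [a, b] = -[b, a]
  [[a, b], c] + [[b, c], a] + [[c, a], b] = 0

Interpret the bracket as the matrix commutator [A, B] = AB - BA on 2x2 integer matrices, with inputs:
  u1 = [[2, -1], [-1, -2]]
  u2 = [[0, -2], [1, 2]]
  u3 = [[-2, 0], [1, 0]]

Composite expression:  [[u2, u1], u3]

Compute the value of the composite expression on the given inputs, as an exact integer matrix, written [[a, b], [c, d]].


[u2, u1] = [[3, 10], [2, -3]]
[[u2, u1], u3] = [[10, 20], [-10, -10]]

[[10, 20], [-10, -10]]


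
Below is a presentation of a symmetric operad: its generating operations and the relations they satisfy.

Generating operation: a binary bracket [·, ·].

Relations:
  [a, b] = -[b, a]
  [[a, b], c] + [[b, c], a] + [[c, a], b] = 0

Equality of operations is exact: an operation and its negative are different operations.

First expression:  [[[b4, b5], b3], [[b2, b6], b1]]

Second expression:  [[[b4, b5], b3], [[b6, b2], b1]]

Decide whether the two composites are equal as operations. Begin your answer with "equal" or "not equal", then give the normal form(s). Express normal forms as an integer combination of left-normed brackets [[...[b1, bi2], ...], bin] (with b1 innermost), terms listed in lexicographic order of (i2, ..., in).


not equal; the first gives -[[[[[b1, b2], b6], b3], b4], b5] + [[[[[b1, b2], b6], b3], b5], b4] + [[[[[b1, b2], b6], b4], b5], b3] - [[[[[b1, b2], b6], b5], b4], b3] + [[[[[b1, b6], b2], b3], b4], b5] - [[[[[b1, b6], b2], b3], b5], b4] - [[[[[b1, b6], b2], b4], b5], b3] + [[[[[b1, b6], b2], b5], b4], b3] and the second [[[[[b1, b2], b6], b3], b4], b5] - [[[[[b1, b2], b6], b3], b5], b4] - [[[[[b1, b2], b6], b4], b5], b3] + [[[[[b1, b2], b6], b5], b4], b3] - [[[[[b1, b6], b2], b3], b4], b5] + [[[[[b1, b6], b2], b3], b5], b4] + [[[[[b1, b6], b2], b4], b5], b3] - [[[[[b1, b6], b2], b5], b4], b3]


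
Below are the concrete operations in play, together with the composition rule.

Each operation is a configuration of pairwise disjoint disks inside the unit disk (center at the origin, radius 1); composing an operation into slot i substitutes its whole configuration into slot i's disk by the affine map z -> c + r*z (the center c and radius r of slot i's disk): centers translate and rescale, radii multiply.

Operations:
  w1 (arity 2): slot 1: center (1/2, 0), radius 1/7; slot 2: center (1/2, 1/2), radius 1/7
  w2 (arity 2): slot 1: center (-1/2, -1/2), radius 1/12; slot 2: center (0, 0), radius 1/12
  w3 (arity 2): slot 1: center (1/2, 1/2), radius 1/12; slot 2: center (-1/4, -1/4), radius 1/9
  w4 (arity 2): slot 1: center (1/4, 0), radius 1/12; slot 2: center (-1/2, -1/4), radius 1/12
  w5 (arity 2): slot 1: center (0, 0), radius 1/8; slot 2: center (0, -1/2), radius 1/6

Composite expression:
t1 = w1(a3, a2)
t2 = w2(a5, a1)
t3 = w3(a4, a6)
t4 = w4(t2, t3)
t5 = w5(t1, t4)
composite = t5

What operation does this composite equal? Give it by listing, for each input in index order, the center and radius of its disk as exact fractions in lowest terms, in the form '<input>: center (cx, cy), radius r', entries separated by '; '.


Below w5, radii multiply path by path; the a-disk centers shift.
tracing a3 down its 2-map path: center (1/16, 0), radius 1/56
tracing a2 down its 2-map path: center (1/16, 1/16), radius 1/56
tracing a5 down its 3-map path: center (5/144, -73/144), radius 1/864
tracing a1 down its 3-map path: center (1/24, -1/2), radius 1/864
tracing a4 down its 3-map path: center (-11/144, -77/144), radius 1/864
tracing a6 down its 3-map path: center (-25/288, -157/288), radius 1/648

a1: center (1/24, -1/2), radius 1/864; a2: center (1/16, 1/16), radius 1/56; a3: center (1/16, 0), radius 1/56; a4: center (-11/144, -77/144), radius 1/864; a5: center (5/144, -73/144), radius 1/864; a6: center (-25/288, -157/288), radius 1/648


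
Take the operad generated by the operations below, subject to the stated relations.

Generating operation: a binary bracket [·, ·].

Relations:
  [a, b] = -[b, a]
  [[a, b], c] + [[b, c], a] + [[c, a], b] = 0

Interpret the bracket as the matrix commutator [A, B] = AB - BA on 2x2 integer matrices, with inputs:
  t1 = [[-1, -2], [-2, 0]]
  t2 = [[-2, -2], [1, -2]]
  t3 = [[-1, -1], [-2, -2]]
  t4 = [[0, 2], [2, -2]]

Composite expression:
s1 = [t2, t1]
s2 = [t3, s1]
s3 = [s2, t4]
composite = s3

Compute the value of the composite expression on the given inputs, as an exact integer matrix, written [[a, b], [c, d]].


[[66, -32], [-34, -66]]

[t2, t1] = [[6, -2], [-1, -6]]
[t3, [t2, t1]] = [[-3, 10], [-23, 3]]
[[t3, [t2, t1]], t4] = [[66, -32], [-34, -66]]


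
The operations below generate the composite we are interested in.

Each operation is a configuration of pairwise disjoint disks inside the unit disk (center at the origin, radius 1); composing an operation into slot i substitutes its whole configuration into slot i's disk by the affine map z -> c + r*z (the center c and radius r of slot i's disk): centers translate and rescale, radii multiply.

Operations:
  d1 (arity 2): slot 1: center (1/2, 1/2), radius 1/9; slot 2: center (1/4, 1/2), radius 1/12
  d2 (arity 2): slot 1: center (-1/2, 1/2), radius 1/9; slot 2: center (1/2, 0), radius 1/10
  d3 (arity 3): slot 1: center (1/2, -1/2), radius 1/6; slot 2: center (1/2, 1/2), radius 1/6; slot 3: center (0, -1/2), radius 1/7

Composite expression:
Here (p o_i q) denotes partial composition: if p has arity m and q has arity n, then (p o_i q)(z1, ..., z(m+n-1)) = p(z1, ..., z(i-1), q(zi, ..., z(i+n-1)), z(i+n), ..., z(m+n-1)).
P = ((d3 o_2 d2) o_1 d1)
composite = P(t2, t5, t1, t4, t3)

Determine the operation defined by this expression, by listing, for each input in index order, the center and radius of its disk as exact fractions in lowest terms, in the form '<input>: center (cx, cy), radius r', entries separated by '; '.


t1: center (5/12, 7/12), radius 1/54; t2: center (7/12, -5/12), radius 1/54; t3: center (0, -1/2), radius 1/7; t4: center (7/12, 1/2), radius 1/60; t5: center (13/24, -5/12), radius 1/72

Follow each t-input down from d3: c' goes to c + r*c', radius to r*r'.
input t2: composing its 2 substitution steps yields center (7/12, -5/12), radius 1/54
input t5: composing its 2 substitution steps yields center (13/24, -5/12), radius 1/72
input t1: composing its 2 substitution steps yields center (5/12, 7/12), radius 1/54
input t4: composing its 2 substitution steps yields center (7/12, 1/2), radius 1/60
input t3: composing its 1 substitution step yields center (0, -1/2), radius 1/7


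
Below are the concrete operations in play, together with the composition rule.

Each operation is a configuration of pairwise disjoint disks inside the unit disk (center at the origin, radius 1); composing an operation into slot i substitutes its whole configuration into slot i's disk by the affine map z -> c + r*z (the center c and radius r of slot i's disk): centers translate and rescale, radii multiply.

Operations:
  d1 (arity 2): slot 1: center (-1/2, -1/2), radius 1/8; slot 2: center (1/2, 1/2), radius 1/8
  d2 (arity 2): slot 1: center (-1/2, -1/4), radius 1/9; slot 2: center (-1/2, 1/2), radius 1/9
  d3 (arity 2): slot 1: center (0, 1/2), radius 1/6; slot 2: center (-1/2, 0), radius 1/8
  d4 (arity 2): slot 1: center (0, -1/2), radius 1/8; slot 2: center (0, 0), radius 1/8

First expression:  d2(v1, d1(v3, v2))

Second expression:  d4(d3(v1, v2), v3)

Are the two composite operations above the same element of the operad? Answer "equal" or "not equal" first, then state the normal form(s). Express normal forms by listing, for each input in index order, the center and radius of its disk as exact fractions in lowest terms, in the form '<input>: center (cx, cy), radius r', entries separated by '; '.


not equal; first: v1: center (-1/2, -1/4), radius 1/9; v2: center (-4/9, 5/9), radius 1/72; v3: center (-5/9, 4/9), radius 1/72; second: v1: center (0, -7/16), radius 1/48; v2: center (-1/16, -1/2), radius 1/64; v3: center (0, 0), radius 1/8

Reducing the first expression gives v1: center (-1/2, -1/4), radius 1/9; v2: center (-4/9, 5/9), radius 1/72; v3: center (-5/9, 4/9), radius 1/72
Reducing the second expression gives v1: center (0, -7/16), radius 1/48; v2: center (-1/16, -1/2), radius 1/64; v3: center (0, 0), radius 1/8
Different reductions; not equal.


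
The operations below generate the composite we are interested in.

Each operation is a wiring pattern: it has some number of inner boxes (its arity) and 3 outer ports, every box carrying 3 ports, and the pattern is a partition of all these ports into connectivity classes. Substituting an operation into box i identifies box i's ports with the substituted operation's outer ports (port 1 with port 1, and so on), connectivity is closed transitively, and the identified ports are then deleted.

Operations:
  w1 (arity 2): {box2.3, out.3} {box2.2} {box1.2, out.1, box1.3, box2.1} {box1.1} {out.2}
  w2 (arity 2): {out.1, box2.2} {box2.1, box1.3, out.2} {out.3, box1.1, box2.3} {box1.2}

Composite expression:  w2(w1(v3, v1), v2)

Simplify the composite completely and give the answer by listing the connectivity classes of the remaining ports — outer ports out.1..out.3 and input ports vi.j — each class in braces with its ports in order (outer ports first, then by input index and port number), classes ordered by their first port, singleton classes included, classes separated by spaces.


{out.1, v2.2} {out.2, v1.3, v2.1} {out.3, v1.1, v2.3, v3.2, v3.3} {v1.2} {v3.1}

Treat the ports identified at w2 as solder joints: merge, then drop.
after w1, the pattern on (v3, v1) reads {out.1, v1.1, v3.2, v3.3} {out.2} {out.3, v1.3} {v1.2} {v3.1} (out.j = its outer ports)
after w2, the pattern on (v3, v1, v2) reads {out.1, v2.2} {out.2, v1.3, v2.1} {out.3, v1.1, v2.3, v3.2, v3.3} {v1.2} {v3.1} (out.j = its outer ports)


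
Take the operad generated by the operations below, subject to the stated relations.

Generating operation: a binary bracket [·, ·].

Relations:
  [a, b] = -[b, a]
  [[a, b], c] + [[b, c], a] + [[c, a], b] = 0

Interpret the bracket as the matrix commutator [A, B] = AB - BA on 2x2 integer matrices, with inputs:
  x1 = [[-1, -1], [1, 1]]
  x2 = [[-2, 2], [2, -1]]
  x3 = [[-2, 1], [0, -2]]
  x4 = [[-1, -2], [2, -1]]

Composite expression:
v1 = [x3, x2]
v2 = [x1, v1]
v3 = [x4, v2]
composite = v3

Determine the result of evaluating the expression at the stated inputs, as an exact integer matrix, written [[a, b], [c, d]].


[[-12, -4], [-4, 12]]


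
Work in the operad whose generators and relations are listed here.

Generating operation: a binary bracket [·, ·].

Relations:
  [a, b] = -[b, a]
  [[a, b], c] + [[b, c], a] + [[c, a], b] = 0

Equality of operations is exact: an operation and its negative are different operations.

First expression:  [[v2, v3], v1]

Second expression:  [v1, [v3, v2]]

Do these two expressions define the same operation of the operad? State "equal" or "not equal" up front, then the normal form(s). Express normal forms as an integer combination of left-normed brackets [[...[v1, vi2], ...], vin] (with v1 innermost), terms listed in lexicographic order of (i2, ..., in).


equal — both sides give -[[v1, v2], v3] + [[v1, v3], v2]

Reducing the first expression gives -[[v1, v2], v3] + [[v1, v3], v2]
Reducing the second expression gives -[[v1, v2], v3] + [[v1, v3], v2]
Same normal form: equal.


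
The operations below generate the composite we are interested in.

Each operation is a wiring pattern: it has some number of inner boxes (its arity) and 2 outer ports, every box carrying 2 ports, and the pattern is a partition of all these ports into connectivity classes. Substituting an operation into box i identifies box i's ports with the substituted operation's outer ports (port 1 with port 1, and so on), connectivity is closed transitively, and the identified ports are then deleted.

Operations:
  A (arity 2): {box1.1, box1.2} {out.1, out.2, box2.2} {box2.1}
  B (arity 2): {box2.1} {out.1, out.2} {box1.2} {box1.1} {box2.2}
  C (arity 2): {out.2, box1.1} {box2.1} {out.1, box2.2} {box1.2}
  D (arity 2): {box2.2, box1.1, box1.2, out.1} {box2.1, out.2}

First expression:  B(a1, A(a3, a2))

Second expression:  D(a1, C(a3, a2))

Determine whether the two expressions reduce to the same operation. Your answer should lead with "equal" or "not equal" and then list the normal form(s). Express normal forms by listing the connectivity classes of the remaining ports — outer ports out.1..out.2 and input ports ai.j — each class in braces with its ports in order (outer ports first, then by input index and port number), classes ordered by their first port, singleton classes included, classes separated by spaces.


not equal: they reduce to {out.1, out.2} {a1.1} {a1.2} {a2.1} {a2.2} {a3.1, a3.2} and {out.1, a1.1, a1.2, a3.1} {out.2, a2.2} {a2.1} {a3.2}

Normal form of the first expression: {out.1, out.2} {a1.1} {a1.2} {a2.1} {a2.2} {a3.1, a3.2}
Normal form of the second expression: {out.1, a1.1, a1.2, a3.1} {out.2, a2.2} {a2.1} {a3.2}
The forms do not match — not equal.


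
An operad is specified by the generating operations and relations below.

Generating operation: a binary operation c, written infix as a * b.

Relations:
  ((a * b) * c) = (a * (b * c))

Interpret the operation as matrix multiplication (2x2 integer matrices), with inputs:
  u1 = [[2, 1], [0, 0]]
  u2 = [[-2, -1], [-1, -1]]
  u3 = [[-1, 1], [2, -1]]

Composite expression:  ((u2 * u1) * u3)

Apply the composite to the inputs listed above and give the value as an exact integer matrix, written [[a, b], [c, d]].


(u2 * u1) = [[-4, -2], [-2, -1]]
((u2 * u1) * u3) = [[0, -2], [0, -1]]

[[0, -2], [0, -1]]
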